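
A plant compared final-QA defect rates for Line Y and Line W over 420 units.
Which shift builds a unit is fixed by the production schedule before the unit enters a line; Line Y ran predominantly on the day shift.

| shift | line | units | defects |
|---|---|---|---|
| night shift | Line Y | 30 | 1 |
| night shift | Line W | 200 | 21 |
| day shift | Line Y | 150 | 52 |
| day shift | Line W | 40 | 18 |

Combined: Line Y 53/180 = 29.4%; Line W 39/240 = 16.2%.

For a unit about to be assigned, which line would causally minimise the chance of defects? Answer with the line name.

Line Y is lower inside every shift stratum but Line W is lower in aggregate. Whether to stratify depends on how shift relates to the line.
The imbalance in shift arose from how units were allocated, not from anything the line did; and shift independently affects the outcome. The pooled gap is confounded — condition on shift.
Within each level — night shift: 3.3% vs 10.5%; day shift: 34.7% vs 45.0% — Line Y is lower every time.

Line Y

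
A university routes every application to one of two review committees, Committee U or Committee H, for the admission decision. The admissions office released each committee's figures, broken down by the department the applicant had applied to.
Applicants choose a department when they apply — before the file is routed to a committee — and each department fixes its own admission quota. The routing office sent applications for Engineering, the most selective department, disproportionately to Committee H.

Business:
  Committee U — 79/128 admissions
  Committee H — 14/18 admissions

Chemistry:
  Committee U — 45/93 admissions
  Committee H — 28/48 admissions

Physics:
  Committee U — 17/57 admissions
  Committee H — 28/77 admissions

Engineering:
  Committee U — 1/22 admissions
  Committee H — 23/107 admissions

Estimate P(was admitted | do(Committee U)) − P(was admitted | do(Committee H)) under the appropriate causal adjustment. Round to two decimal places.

-0.12

The imbalance in department arose from how applicants were allocated, not from anything the review committee did; and department independently affects the outcome. The pooled gap is confounded — condition on department.
Adjusting over the population distribution of department: 0.265·(0.617−0.778) + 0.256·(0.484−0.583) + 0.244·(0.298−0.364) + 0.235·(0.045−0.215) = -0.124.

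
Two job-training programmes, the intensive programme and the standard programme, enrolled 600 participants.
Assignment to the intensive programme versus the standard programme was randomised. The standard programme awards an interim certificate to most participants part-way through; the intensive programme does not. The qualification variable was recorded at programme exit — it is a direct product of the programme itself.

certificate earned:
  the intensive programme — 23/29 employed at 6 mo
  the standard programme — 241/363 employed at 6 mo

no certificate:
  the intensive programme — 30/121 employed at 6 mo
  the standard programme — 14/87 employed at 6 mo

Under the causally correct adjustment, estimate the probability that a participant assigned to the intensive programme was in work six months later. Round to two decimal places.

Qualification attained during the programme is downstream of the programme. One should not condition on a consequence of treatment, so the overall rates are the right comparison.
So P(outcome | do(the intensive programme)) is just the pooled rate for the intensive programme: 53/150 = 0.353.

0.35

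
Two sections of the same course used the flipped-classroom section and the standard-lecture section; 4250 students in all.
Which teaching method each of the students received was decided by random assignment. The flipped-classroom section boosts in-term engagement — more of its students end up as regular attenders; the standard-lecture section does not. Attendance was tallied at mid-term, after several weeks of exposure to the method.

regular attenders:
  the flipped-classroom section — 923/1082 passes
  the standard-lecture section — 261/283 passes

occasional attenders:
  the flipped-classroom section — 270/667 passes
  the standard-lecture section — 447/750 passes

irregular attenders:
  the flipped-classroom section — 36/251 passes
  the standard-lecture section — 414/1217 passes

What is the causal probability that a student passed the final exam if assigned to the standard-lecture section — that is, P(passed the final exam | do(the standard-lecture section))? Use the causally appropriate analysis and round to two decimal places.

The distribution of mid-term attendance is itself part of what the teaching method does — it is an intermediate outcome. Holding it fixed would remove that part of the effect; the total effect is the pooled difference.
So P(outcome | do(the standard-lecture section)) is just the pooled rate for the standard-lecture section: 1122/2250 = 0.499.

0.50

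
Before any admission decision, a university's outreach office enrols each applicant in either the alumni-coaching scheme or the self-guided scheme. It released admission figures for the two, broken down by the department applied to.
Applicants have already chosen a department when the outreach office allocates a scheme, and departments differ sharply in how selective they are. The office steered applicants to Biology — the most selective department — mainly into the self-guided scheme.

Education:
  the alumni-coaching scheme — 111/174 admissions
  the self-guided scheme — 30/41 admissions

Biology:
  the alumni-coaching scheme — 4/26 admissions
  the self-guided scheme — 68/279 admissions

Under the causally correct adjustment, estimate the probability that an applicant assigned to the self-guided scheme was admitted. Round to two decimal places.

0.45

The department-specific comparison favours the self-guided scheme throughout, but the pooled figures favour the alumni-coaching scheme. The question is whether to condition on department.
Here department is a common cause — it drives both which outreach scheme a case falls under and the outcome. The crude comparison mixes populations; the stratum-specific rates are the causally relevant ones.
Standardising the self-guided scheme to the population department mix: 0.413·30/41 + 0.587·68/279 = 0.445.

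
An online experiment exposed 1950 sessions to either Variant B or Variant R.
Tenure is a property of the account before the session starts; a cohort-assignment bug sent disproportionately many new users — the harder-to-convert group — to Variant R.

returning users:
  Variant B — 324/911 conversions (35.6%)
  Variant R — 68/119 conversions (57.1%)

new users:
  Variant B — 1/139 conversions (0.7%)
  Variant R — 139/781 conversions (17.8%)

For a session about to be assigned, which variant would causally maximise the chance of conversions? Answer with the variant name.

Variant R is higher inside every user tenure stratum but Variant B is higher in aggregate. Whether to stratify depends on how user tenure relates to the variant.
The imbalance in user tenure arose from how sessions were allocated, not from anything the variant did; and user tenure independently affects the outcome. The pooled gap is confounded — condition on user tenure.
Within each level — returning users: 35.6% vs 57.1%; new users: 0.7% vs 17.8% — Variant R is higher every time.

Variant R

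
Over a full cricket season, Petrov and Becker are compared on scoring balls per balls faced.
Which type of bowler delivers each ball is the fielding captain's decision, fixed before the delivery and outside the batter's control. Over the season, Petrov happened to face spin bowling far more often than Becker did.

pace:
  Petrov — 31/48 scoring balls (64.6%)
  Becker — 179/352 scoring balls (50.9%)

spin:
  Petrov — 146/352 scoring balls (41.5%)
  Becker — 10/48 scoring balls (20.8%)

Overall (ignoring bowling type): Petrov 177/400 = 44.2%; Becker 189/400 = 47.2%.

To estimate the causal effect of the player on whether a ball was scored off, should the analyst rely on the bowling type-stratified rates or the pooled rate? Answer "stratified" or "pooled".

Bowling type differs across players for reasons unrelated to any effect of the player itself, and it separately predicts the outcome — a classic confounder. We must compare within bowling type levels.
Within each level — pace: 64.6% vs 50.9%; spin: 41.5% vs 20.8% — Petrov is higher every time.

stratified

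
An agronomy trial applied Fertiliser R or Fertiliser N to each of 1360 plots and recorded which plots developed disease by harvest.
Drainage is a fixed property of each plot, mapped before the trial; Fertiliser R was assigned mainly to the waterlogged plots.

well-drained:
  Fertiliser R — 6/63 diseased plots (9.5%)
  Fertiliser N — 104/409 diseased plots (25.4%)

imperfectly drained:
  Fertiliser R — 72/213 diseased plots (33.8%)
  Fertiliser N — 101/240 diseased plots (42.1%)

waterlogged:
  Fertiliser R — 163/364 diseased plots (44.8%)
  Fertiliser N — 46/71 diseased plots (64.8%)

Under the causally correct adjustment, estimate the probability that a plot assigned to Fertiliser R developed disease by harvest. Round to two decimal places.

0.29

Nothing the fertiliser does changes field drainage; the imbalance is an allocation artefact. With field drainage also predicting the outcome, the pooled figure is confounded, and the within-stratum comparison is the causal one.
Standardising Fertiliser R to the population field drainage mix: 0.347·6/63 + 0.333·72/213 + 0.320·163/364 = 0.289.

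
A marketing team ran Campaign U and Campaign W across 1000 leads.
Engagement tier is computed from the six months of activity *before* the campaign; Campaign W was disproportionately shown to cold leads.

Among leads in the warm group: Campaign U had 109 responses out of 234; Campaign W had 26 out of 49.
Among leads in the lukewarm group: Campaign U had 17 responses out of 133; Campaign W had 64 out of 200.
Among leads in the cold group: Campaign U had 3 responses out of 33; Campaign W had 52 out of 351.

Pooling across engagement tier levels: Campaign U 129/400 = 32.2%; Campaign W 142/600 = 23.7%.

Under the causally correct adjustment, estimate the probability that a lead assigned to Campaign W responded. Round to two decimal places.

The engagement tier-specific comparison favours Campaign W throughout, but the pooled figures favour Campaign U. The question is whether to condition on engagement tier.
Nothing the campaign does changes engagement tier; the imbalance is an allocation artefact. With engagement tier also predicting the outcome, the pooled figure is confounded, and the within-stratum comparison is the causal one.
Standardising Campaign W to the population engagement tier mix: 0.283·26/49 + 0.333·64/200 + 0.384·52/351 = 0.314.

0.31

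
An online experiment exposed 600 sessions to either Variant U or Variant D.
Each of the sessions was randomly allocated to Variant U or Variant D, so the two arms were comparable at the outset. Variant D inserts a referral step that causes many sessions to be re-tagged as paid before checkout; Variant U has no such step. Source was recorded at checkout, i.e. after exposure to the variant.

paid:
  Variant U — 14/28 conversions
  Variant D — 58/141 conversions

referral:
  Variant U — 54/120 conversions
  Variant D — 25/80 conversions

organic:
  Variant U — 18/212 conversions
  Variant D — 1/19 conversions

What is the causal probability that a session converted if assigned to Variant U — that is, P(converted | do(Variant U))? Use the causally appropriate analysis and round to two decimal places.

Traffic source lies on the pathway variant → traffic source → outcome, so adjusting for it blocks the indirect effect. For the total causal effect of variant, use the unadjusted pooled rates.
So P(outcome | do(Variant U)) is just the pooled rate for Variant U: 86/360 = 0.239.

0.24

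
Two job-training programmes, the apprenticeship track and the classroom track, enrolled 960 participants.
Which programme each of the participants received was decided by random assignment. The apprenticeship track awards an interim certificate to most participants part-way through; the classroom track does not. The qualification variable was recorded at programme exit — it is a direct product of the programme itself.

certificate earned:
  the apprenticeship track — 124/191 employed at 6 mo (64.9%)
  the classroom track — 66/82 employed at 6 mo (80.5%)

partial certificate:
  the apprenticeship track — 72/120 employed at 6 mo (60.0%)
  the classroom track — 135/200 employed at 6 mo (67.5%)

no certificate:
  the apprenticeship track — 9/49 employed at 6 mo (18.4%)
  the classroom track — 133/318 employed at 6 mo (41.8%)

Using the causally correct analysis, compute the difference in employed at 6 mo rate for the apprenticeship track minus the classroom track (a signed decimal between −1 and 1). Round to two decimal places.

+0.01

The stratified and pooled comparisons disagree (the classroom track wins within each qualification attained during the programme; the apprenticeship track wins overall), so the answer turns on the causal role of qualification attained during the programme.
Qualification attained during the programme here is a post-treatment variable shaped by the programme; conditioning on it would introduce bias rather than remove it. The overall comparison is the causal one.
The causal difference is the pooled difference: 0.569 − 0.557 = +0.013.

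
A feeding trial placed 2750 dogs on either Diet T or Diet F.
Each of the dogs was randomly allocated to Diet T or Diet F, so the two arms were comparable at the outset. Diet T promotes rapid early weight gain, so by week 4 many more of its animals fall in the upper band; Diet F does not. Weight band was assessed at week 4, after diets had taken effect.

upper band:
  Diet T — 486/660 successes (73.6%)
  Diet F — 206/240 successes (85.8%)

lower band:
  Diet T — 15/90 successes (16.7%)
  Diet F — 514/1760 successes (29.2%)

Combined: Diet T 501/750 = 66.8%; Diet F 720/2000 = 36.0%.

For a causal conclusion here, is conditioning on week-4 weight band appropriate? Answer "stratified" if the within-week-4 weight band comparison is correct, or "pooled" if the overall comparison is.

pooled

The stratified and pooled comparisons disagree (Diet F wins within each week-4 weight band; Diet T wins overall), so the answer turns on the causal role of week-4 weight band.
Week-4 weight band here is a post-treatment variable shaped by the diet; conditioning on it would introduce bias rather than remove it. The overall comparison is the causal one.
Pooled: Diet T 66.8% vs Diet F 36.0%; Diet T is higher overall.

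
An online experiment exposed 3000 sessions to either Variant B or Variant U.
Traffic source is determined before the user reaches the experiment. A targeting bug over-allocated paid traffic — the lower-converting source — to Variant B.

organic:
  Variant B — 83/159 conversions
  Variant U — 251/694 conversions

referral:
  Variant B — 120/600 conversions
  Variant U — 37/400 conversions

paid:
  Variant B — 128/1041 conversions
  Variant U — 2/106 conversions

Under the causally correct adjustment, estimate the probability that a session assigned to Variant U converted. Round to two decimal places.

0.14

Since traffic source is a pre-existing factor (not a product of the variant) and it affects the outcome on its own, it is a confounder. The stratified rates, not the pooled rate, identify the causal effect.
Standardising Variant U to the population traffic source mix: 0.284·251/694 + 0.333·37/400 + 0.382·2/106 = 0.141.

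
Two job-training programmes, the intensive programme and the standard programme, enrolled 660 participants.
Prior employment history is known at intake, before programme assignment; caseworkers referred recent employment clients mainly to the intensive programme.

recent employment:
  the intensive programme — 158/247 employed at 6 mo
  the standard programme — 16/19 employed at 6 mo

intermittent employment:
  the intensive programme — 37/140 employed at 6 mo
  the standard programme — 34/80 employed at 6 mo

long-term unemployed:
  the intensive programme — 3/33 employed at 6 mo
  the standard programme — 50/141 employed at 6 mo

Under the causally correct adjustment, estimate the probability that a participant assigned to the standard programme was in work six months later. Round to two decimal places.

0.57

the standard programme is higher inside every prior employment history stratum but the intensive programme is higher in aggregate. Whether to stratify depends on how prior employment history relates to the programme.
Since prior employment history is a pre-existing factor (not a product of the programme) and it affects the outcome on its own, it is a confounder. The stratified rates, not the pooled rate, identify the causal effect.
Standardising the standard programme to the population prior employment history mix: 0.403·16/19 + 0.333·34/80 + 0.264·50/141 = 0.575.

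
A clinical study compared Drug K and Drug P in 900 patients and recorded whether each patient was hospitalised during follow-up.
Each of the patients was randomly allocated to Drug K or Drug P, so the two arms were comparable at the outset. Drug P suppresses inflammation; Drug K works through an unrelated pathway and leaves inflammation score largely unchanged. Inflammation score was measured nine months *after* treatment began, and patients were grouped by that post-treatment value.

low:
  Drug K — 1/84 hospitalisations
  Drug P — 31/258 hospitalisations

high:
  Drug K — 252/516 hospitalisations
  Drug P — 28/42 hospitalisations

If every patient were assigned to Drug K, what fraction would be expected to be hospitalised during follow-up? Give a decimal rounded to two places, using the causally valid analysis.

The inflammation score-specific comparison favours Drug K throughout, but the pooled figures favour Drug P. The question is whether to condition on inflammation score.
Inflammation score is recorded after the drug and is itself shifted by it — it sits on the causal path from drug to outcome. Conditioning on a mediator would strip out part of the effect we want; the pooled comparison gives the total causal effect.
So P(outcome | do(Drug K)) is just the pooled rate for Drug K: 253/600 = 0.422.

0.42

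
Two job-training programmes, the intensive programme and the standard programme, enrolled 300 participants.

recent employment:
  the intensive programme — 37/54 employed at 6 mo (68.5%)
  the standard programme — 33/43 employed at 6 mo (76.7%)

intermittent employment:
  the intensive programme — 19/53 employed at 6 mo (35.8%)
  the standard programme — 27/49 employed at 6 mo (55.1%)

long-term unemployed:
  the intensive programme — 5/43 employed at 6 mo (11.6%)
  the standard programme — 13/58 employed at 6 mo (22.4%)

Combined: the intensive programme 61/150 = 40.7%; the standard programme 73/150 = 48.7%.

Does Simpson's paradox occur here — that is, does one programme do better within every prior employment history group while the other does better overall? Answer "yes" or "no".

Within each prior employment history level (recent employment 68.5% vs 76.7%; intermittent employment 35.8% vs 55.1%; long-term unemployed 11.6% vs 22.4%), the standard programme has the higher rate every time. Pooled: 40.7% vs 48.7% — the standard programme has the higher rate overall. They agree.

no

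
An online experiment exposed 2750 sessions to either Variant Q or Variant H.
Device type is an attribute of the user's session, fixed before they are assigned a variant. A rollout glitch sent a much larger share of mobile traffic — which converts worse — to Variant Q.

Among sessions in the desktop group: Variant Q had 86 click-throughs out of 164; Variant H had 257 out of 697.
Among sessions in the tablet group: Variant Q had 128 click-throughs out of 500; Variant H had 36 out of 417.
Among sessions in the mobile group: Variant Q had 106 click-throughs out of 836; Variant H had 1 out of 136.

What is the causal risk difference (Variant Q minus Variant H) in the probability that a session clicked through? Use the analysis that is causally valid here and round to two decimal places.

Nothing the variant does changes device type; the imbalance is an allocation artefact. With device type also predicting the outcome, the pooled figure is confounded, and the within-stratum comparison is the causal one.
Adjusting over the population distribution of device type: 0.313·(0.524−0.369) + 0.333·(0.256−0.086) + 0.353·(0.127−0.007) = +0.148.

+0.15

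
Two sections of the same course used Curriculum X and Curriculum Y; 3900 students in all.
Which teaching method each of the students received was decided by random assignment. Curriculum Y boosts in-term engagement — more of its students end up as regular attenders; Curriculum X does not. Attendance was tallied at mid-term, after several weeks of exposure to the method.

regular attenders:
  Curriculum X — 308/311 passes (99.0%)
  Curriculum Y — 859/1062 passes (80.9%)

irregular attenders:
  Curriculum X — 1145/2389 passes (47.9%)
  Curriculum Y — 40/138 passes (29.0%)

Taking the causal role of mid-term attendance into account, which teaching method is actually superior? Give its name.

Curriculum Y

Mid-term attendance lies on the pathway teaching method → mid-term attendance → outcome, so adjusting for it blocks the indirect effect. For the total causal effect of teaching method, use the unadjusted pooled rates.
Pooled: Curriculum X 53.8% vs Curriculum Y 74.9%; Curriculum Y is higher overall.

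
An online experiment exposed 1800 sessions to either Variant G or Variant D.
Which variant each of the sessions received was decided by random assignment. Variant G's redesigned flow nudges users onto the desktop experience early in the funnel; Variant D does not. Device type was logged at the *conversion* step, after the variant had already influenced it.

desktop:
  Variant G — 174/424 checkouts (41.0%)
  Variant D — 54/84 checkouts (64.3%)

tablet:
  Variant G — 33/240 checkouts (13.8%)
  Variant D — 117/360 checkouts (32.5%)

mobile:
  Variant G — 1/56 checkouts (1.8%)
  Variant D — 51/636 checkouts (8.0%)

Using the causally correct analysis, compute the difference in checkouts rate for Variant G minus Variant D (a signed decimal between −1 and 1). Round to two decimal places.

+0.08

Stratifying would compare variants among sessions the variants themselves sorted into device type groups — a form of selection on an intermediate. The unconditioned pooled rates give the total causal effect.
The causal difference is the pooled difference: 0.289 − 0.206 = +0.083.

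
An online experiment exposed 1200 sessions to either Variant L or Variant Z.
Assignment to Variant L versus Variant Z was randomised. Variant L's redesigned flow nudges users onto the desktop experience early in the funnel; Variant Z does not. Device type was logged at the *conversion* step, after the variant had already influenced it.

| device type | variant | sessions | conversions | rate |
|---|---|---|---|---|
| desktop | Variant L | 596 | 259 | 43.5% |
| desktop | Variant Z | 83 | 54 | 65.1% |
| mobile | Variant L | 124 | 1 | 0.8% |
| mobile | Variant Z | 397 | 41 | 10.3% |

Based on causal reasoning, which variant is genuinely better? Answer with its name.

Variant L

Device type is downstream of the variant. One should not condition on a consequence of treatment, so the overall rates are the right comparison.
Pooled: Variant L 36.1% vs Variant Z 19.8%; Variant L is higher overall.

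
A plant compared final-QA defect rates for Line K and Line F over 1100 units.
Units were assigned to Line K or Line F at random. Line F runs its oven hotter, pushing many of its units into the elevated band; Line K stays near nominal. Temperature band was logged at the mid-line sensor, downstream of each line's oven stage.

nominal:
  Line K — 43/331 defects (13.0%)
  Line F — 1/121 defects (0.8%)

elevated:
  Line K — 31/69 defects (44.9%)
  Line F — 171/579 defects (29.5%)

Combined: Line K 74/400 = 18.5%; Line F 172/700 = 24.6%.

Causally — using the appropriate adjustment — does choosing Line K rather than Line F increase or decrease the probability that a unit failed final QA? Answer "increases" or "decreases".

In-process temperature band is downstream of the line. One should not condition on a consequence of treatment, so the overall rates are the right comparison.
Pooled: Line K 18.5% vs Line F 24.6%; Line K is lower overall.

decreases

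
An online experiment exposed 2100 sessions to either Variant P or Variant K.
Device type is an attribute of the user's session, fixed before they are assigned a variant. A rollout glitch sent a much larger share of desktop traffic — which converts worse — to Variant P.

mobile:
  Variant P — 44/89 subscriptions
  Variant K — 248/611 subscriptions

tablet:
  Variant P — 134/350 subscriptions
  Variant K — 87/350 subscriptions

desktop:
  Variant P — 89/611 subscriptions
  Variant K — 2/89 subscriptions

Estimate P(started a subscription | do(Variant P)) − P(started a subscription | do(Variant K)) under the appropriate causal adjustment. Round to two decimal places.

+0.12

Nothing the variant does changes device type; the imbalance is an allocation artefact. With device type also predicting the outcome, the pooled figure is confounded, and the within-stratum comparison is the causal one.
Adjusting over the population distribution of device type: 0.333·(0.494−0.406) + 0.333·(0.383−0.249) + 0.333·(0.146−0.022) = +0.115.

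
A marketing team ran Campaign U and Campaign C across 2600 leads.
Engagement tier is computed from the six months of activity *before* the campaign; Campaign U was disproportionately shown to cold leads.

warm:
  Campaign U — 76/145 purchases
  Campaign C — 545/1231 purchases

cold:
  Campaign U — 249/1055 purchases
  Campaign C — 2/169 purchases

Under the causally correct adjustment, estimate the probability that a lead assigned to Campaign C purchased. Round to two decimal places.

0.24

The imbalance in engagement tier arose from how leads were allocated, not from anything the campaign did; and engagement tier independently affects the outcome. The pooled gap is confounded — condition on engagement tier.
Standardising Campaign C to the population engagement tier mix: 0.529·545/1231 + 0.471·2/169 = 0.240.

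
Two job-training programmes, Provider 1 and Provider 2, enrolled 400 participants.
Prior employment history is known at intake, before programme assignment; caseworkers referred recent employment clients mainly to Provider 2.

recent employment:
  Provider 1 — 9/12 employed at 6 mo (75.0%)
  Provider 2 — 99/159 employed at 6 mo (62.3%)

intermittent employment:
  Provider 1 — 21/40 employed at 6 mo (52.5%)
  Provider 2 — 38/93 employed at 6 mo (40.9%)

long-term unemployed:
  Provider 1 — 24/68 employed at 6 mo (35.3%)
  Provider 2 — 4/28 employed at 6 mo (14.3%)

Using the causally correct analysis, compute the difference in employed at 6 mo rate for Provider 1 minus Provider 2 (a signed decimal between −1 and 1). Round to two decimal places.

+0.14

Provider 1 is higher inside every prior employment history stratum but Provider 2 is higher in aggregate. Whether to stratify depends on how prior employment history relates to the programme.
The imbalance in prior employment history arose from how participants were allocated, not from anything the programme did; and prior employment history independently affects the outcome. The pooled gap is confounded — condition on prior employment history.
Adjusting over the population distribution of prior employment history: 0.427·(0.750−0.623) + 0.333·(0.525−0.409) + 0.240·(0.353−0.143) = +0.144.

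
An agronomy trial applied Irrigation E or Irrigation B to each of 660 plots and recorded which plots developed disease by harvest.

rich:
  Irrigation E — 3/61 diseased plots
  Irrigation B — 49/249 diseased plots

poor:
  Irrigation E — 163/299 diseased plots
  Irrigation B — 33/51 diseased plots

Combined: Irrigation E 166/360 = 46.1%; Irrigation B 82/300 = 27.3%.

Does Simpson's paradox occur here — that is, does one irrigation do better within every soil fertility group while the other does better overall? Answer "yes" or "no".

Within each soil fertility level (rich 4.9% vs 19.7%; poor 54.5% vs 64.7%), Irrigation E has the lower rate every time. Pooled: 46.1% vs 27.3% — Irrigation B has the lower rate overall. The two comparisons disagree.

yes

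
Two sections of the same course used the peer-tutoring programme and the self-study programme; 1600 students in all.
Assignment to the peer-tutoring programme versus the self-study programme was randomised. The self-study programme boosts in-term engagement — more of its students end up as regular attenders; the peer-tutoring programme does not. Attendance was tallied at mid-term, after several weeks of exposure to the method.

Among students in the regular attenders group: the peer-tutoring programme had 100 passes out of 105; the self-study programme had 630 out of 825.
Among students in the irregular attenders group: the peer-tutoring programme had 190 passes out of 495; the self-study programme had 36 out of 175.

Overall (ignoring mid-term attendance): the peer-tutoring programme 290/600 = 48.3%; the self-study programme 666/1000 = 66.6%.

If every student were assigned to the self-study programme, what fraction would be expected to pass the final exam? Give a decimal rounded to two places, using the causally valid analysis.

0.67

The mid-term attendance-specific comparison favours the peer-tutoring programme throughout, but the pooled figures favour the self-study programme. The question is whether to condition on mid-term attendance.
Mid-term attendance here is a post-treatment variable shaped by the teaching method; conditioning on it would introduce bias rather than remove it. The overall comparison is the causal one.
So P(outcome | do(the self-study programme)) is just the pooled rate for the self-study programme: 666/1000 = 0.666.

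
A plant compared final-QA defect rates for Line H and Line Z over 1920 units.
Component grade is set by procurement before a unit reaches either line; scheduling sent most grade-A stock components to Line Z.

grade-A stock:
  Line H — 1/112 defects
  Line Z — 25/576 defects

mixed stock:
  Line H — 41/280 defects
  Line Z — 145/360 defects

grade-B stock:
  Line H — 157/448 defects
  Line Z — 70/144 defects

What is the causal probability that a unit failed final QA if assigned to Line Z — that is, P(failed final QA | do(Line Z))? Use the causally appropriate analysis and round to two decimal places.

0.30

Line H is lower inside every component grade stratum but Line Z is lower in aggregate. Whether to stratify depends on how component grade relates to the line.
Component grade satisfies the back-door criterion: it is not a descendant of the line, and it blocks the spurious path from line to outcome. Adjusting for it (i.e., using the within-component grade rates) gives the causal effect.
Standardising Line Z to the population component grade mix: 0.358·25/576 + 0.333·145/360 + 0.308·70/144 = 0.300.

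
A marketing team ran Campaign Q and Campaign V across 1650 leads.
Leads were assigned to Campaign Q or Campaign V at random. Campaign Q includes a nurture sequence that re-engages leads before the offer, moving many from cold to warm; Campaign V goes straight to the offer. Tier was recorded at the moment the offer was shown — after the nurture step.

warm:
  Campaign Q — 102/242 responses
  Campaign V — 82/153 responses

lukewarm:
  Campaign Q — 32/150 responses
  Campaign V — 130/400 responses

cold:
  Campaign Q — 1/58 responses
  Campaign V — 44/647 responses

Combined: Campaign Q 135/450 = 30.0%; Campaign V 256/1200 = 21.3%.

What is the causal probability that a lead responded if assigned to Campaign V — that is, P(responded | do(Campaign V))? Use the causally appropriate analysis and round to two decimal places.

0.21

The stratified and pooled comparisons disagree (Campaign V wins within each engagement tier; Campaign Q wins overall), so the answer turns on the causal role of engagement tier.
Engagement tier lies on the pathway campaign → engagement tier → outcome, so adjusting for it blocks the indirect effect. For the total causal effect of campaign, use the unadjusted pooled rates.
So P(outcome | do(Campaign V)) is just the pooled rate for Campaign V: 256/1200 = 0.213.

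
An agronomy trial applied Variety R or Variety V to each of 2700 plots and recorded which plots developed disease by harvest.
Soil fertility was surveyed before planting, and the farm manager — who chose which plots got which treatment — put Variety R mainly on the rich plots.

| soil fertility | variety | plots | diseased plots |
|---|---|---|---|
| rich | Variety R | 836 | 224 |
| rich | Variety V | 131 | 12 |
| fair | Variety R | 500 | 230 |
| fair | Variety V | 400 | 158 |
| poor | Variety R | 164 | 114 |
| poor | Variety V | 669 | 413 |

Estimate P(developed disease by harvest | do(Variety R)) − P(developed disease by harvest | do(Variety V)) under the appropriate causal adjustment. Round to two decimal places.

Nothing the variety does changes soil fertility; the imbalance is an allocation artefact. With soil fertility also predicting the outcome, the pooled figure is confounded, and the within-stratum comparison is the causal one.
Adjusting over the population distribution of soil fertility: 0.358·(0.268−0.092) + 0.333·(0.460−0.395) + 0.309·(0.695−0.617) = +0.109.

+0.11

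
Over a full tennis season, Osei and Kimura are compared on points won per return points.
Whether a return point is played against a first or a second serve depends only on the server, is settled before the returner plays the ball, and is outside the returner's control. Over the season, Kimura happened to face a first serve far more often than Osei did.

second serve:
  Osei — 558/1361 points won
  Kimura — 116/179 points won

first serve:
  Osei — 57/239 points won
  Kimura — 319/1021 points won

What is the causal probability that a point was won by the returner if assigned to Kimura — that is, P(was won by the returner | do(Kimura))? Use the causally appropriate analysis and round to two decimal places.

The stratified and pooled comparisons disagree (Kimura wins within each serve type; Osei wins overall), so the answer turns on the causal role of serve type.
Serve type is set before the player has any effect — it is not caused by the player — and it independently drives the outcome. That makes it a confounder, so the causal comparison is within serve type levels.
Standardising Kimura to the population serve type mix: 0.550·116/179 + 0.450·319/1021 = 0.497.

0.50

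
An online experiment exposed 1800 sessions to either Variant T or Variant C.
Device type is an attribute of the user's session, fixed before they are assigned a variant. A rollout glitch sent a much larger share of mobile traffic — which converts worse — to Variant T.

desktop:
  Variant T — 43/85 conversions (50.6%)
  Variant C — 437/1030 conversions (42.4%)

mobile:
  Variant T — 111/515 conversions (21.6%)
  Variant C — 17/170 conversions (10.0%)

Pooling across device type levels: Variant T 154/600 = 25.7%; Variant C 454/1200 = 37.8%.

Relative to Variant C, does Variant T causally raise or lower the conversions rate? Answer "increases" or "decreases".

increases

The device type-specific comparison favours Variant T throughout, but the pooled figures favour Variant C. The question is whether to condition on device type.
Here device type is a common cause — it drives both which variant a case falls under and the outcome. The crude comparison mixes populations; the stratum-specific rates are the causally relevant ones.
Within each level — desktop: 50.6% vs 42.4%; mobile: 21.6% vs 10.0% — Variant T is higher every time.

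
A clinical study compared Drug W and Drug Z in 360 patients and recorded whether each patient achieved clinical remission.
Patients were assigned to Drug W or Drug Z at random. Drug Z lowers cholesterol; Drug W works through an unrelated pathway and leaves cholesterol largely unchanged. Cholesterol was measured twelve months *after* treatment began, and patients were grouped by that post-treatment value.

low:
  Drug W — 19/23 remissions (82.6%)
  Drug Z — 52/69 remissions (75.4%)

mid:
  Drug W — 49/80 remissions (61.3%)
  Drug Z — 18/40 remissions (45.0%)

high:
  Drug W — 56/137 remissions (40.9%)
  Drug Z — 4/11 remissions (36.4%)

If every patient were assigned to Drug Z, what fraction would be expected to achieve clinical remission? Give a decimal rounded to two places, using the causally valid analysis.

0.62

Drug W is higher inside every cholesterol stratum but Drug Z is higher in aggregate. Whether to stratify depends on how cholesterol relates to the drug.
The distribution of cholesterol is itself part of what the drug does — it is an intermediate outcome. Holding it fixed would remove that part of the effect; the total effect is the pooled difference.
So P(outcome | do(Drug Z)) is just the pooled rate for Drug Z: 74/120 = 0.617.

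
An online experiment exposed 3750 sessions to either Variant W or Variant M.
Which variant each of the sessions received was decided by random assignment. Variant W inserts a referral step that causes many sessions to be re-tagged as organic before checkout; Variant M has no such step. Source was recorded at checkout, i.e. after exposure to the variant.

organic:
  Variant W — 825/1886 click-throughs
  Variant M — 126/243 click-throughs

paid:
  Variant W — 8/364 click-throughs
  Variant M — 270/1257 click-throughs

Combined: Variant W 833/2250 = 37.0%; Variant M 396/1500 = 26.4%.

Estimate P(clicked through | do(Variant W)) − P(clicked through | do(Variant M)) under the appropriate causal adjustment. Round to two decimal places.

+0.11

Stratifying would compare variants among sessions the variants themselves sorted into traffic source groups — a form of selection on an intermediate. The unconditioned pooled rates give the total causal effect.
The causal difference is the pooled difference: 0.370 − 0.264 = +0.106.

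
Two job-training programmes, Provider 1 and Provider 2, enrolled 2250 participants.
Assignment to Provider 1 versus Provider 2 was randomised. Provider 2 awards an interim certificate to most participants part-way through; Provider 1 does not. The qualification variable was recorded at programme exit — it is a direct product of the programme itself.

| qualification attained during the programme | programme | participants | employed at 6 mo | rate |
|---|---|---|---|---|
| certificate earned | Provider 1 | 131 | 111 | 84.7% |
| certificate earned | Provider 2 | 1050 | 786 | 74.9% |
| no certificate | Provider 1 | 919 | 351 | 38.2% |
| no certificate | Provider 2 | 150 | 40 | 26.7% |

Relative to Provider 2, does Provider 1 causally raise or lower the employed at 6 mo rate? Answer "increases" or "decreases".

Stratifying would compare programmes among participants the programmes themselves sorted into qualification attained during the programme groups — a form of selection on an intermediate. The unconditioned pooled rates give the total causal effect.
Pooled: Provider 1 44.0% vs Provider 2 68.8%; Provider 2 is higher overall.

decreases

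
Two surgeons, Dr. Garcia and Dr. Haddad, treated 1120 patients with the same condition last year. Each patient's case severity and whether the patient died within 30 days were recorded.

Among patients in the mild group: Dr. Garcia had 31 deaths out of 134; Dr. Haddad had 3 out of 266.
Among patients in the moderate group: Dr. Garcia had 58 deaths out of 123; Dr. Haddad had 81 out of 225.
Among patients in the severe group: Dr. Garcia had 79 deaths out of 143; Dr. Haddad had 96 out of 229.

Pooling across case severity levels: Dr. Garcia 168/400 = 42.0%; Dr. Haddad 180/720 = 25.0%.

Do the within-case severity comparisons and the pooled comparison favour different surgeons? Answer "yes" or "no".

Within each case severity level (mild 23.1% vs 1.1%; moderate 47.2% vs 36.0%; severe 55.2% vs 41.9%), Dr. Haddad has the lower rate every time. Pooled: 42.0% vs 25.0% — Dr. Haddad has the lower rate overall. They agree.

no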